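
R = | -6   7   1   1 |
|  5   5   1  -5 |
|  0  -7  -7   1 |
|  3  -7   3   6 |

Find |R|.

Expand along row 3 (it has 1 zero):
  − (-7) · M_32   where M_32 = det([-6 1 1; 5 1 -5; 3 3 6]) = -159
  + (-7) · M_33   where M_33 = det([-6 7 1; 5 5 -5; 3 -7 6]) = -335
  − (1) · M_34   where M_34 = det([-6 7 1; 5 5 1; 3 -7 3]) = -266
det = (-1)·(-7)·(-159) + (+1)·(-7)·(-335) + (-1)·(1)·(-266) = 1498

det(R) = 1498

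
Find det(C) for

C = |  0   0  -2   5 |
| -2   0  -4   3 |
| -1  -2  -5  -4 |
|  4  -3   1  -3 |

The determinant is -40.

Expand along row 1 (it has 2 zeros):
  + (-2) · M_13   where M_13 = det([-2 0 3; -1 -2 -4; 4 -3 -3]) = 45
  − (5) · M_14   where M_14 = det([-2 0 -4; -1 -2 -5; 4 -3 1]) = -10
det = (+1)·(-2)·(45) + (-1)·(5)·(-10) = -40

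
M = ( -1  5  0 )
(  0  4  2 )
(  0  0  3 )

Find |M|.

M is upper triangular, so det(M) is the product of the diagonal entries:
det = (-1) · (4) · (3) = -12

|M| = -12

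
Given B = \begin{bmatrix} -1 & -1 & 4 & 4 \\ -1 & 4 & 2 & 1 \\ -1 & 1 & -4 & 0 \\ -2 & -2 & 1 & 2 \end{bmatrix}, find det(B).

|B| = -118

Expand along row 3 (it has 1 zero):
  + (-1) · M_31   where M_31 = det([-1 4 4; 4 2 1; -2 1 2]) = -11
  − (1) · M_32   where M_32 = det([-1 4 4; -1 2 1; -2 1 2]) = 9
  + (-4) · M_33   where M_33 = det([-1 -1 4; -1 4 1; -2 -2 2]) = 30
det = (+1)·(-1)·(-11) + (-1)·(1)·(9) + (+1)·(-4)·(30) = -118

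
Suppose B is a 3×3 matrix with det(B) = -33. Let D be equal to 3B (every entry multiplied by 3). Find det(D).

|D| = -891

For a 3×3 matrix, det(3B) = 3^3·det(B) = 27·det(B).
det(D) = (27)·(-33) = -891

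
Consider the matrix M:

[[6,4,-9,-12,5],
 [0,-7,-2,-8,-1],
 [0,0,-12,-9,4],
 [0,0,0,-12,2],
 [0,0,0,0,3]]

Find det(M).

-18144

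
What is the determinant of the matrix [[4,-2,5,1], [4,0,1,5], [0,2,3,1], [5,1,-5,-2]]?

-676

Expand along row 2 (it has 1 zero):
  − (4) · M_21   where M_21 = det([-2 5 1; 2 3 1; 1 -5 -2]) = 14
  − (1) · M_23   where M_23 = det([4 -2 1; 0 2 1; 5 1 -2]) = -40
  + (5) · M_24   where M_24 = det([4 -2 5; 0 2 3; 5 1 -5]) = -132
det = (-1)·(4)·(14) + (-1)·(1)·(-40) + (+1)·(5)·(-132) = -676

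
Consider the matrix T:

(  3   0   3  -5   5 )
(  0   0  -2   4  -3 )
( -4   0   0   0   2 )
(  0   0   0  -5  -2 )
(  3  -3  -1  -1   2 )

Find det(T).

Expand along column 2 (it has 4 zeros):
  − (-3) · M_52   where M_52 = det([3 3 -5 5; 0 -2 4 -3; -4 0 0 2; 0 0 -5 -2]) = -64
det = (-1)·(-3)·(-64) = -192

|T| = -192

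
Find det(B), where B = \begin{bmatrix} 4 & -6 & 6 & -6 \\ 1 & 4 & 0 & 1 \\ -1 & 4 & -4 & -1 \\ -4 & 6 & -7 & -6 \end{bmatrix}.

Expand along row 2 (it has 1 zero):
  − (1) · M_21   where M_21 = det([-6 6 -6; 4 -4 -1; 6 -7 -6]) = 30
  + (4) · M_22   where M_22 = det([4 6 -6; -1 -4 -1; -4 -7 -6]) = 110
  + (1) · M_24   where M_24 = det([4 -6 6; -1 4 -4; -4 6 -7]) = -10
det = (-1)·(1)·(30) + (+1)·(4)·(110) + (+1)·(1)·(-10) = 400

det(B) = 400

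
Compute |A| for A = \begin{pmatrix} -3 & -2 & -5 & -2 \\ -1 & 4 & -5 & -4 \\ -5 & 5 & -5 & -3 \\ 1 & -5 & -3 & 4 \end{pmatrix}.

-674

Expand along row 1:
  + (-3) · M_11   where M_11 = det([4 -5 -4; 5 -5 -3; -5 -3 4]) = 69
  − (-2) · M_12   where M_12 = det([-1 -5 -4; -5 -5 -3; 1 -3 4]) = -136
  + (-5) · M_13   where M_13 = det([-1 4 -4; -5 5 -3; 1 -5 4]) = -17
  − (-2) · M_14   where M_14 = det([-1 4 -5; -5 5 -5; 1 -5 -3]) = -140
det = (+1)·(-3)·(69) + (-1)·(-2)·(-136) + (+1)·(-5)·(-17) + (-1)·(-2)·(-140) = -674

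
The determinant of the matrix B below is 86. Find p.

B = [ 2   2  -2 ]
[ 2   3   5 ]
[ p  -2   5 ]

Expanding along the row containing p, det(B) is linear in p: det(B) = (16)·p + (38).
Set (16)·p + (38) = 86  ⇒  (16)·p = 48  ⇒  p = 3.

3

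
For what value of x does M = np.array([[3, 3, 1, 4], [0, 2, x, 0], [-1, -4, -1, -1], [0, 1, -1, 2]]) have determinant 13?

1

Expanding along the row containing x, det(M) is linear in x: det(M) = (19)·x + (-6).
Set (19)·x + (-6) = 13  ⇒  (19)·x = 19  ⇒  x = 1.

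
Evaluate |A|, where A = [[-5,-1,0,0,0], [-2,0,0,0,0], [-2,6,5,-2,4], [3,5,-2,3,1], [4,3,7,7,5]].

A is block lower-triangular with a 2×2 block and a 3×3 block on the diagonal, so its determinant equals the product of the determinants of the diagonal blocks.
det of the 2×2 block = -2
det of the 3×3 block = -134
det = (-2)·(-134) = 268

det(A) = 268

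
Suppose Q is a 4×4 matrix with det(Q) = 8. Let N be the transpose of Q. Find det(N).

|N| = 8

det(Qᵀ) = det(Q).
det(N) = (1)·(8) = 8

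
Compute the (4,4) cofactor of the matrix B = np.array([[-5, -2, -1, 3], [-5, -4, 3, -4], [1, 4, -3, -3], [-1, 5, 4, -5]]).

Delete row 4 and column 4; the remaining 3×3 submatrix is [-5 -2 -1; -5 -4 3; 1 4 -3].
Its determinant is 40.
The cofactor carries sign (−1)^(4+4) = +1, so C_{4,4} = +(40) = 40.

The cofactor is 40.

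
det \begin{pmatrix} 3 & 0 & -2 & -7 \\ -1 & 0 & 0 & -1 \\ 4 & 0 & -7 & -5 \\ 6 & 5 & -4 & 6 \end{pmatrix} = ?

Expand along column 2 (it has 3 zeros):
  + (5) · M_42   where M_42 = det([3 -2 -7; -1 0 -1; 4 -7 -5]) = -52
det = (+1)·(5)·(-52) = -260

-260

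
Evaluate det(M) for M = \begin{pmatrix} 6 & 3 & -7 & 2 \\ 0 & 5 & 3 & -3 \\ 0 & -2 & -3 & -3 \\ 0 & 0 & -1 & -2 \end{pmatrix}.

|M| = -18

Expand along column 1 (it has 3 zeros):
  + (6) · M_11   where M_11 = det([5 3 -3; -2 -3 -3; 0 -1 -2]) = -3
det = (+1)·(6)·(-3) = -18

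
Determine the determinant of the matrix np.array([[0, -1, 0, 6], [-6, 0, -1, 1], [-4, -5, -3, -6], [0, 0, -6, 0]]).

The determinant is 1320.

Expand along row 4 (it has 3 zeros):
  − (-6) · M_43   where M_43 = det([0 -1 6; -6 0 1; -4 -5 -6]) = 220
det = (-1)·(-6)·(220) = 1320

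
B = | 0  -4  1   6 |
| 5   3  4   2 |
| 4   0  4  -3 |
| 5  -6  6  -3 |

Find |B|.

Expand along row 1 (it has 1 zero):
  − (-4) · M_12   where M_12 = det([5 4 2; 4 4 -3; 5 6 -3]) = 26
  + (1) · M_13   where M_13 = det([5 3 2; 4 0 -3; 5 -6 -3]) = -147
  − (6) · M_14   where M_14 = det([5 3 4; 4 0 4; 5 -6 6]) = 12
det = (-1)·(-4)·(26) + (+1)·(1)·(-147) + (-1)·(6)·(12) = -115

The determinant is -115.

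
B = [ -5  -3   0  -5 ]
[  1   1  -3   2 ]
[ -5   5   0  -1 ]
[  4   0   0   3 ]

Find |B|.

Expand along column 3 (it has 3 zeros):
  − (-3) · M_23   where M_23 = det([-5 -3 -5; -5 5 -1; 4 0 3]) = -8
det = (-1)·(-3)·(-8) = -24

-24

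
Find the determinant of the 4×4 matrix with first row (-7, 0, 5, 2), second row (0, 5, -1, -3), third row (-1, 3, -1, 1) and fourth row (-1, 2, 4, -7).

The determinant is 87.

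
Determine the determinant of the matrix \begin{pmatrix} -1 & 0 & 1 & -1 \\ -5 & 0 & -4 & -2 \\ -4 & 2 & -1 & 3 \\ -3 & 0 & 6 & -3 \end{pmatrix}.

Expand along column 2 (it has 3 zeros):
  − (2) · M_32   where M_32 = det([-1 1 -1; -5 -4 -2; -3 6 -3]) = 9
det = (-1)·(2)·(9) = -18

The determinant is -18.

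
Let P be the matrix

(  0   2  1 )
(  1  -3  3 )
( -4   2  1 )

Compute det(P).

Expand along column 1:
  − 1 · |2 1; 2 1| = −1·(2 − 2) = 0
  + (-4) · |2 1; -3 3| = (-4)·(6 − (-3)) = -36
Sum: (0) + (-36) = -36

det(P) = -36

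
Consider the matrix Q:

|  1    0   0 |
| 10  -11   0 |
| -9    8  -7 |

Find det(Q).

det(Q) = 77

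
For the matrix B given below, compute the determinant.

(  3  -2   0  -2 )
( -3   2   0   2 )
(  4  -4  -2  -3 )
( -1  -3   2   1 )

Expand along column 3 (it has 2 zeros):
  + (-2) · M_33   where M_33 = det([3 -2 -2; -3 2 2; -1 -3 1]) = 0
  − (2) · M_43   where M_43 = det([3 -2 -2; -3 2 2; 4 -4 -3]) = 0
det = (+1)·(-2)·(0) + (-1)·(2)·(0) = 0

The determinant is 0.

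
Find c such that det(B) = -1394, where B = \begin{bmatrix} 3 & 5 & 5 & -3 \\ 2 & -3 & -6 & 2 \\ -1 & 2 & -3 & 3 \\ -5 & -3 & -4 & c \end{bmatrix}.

Expanding along the column containing c, det(B) is linear in c: det(B) = (128)·c + (-498).
Set (128)·c + (-498) = -1394  ⇒  (128)·c = -896  ⇒  c = -7.

-7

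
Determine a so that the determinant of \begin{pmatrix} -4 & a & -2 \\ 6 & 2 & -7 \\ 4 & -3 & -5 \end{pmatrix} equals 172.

Expanding along the column containing a, det(B) is linear in a: det(B) = (2)·a + (176).
Set (2)·a + (176) = 172  ⇒  (2)·a = -4  ⇒  a = -2.

-2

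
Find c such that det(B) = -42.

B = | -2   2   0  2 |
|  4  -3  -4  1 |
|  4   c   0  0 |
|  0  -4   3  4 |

c = -5

Expanding along the row containing c, det(B) is linear in c: det(B) = (-62)·c + (-352).
Set (-62)·c + (-352) = -42  ⇒  (-62)·c = 310  ⇒  c = -5.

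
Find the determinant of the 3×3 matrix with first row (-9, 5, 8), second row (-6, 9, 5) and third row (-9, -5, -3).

Expand along column 1:
  + (-9) · |9 5; -5 -3| = (-9)·(-27 − (-25)) = 18
  − (-6) · |5 8; -5 -3| = −(-6)·(-15 − (-40)) = 150
  + (-9) · |5 8; 9 5| = (-9)·(25 − 72) = 423
Sum: (18) + (150) + (423) = 591

591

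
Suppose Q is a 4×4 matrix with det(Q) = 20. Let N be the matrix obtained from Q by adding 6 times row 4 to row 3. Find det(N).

Adding a multiple of one row to another leaves the determinant unchanged.
det(N) = (1)·(20) = 20

The determinant is 20.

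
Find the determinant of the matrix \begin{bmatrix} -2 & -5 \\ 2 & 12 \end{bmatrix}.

-14

det = (-2)·12 − (-5)·2 = -24 − (-10) = -14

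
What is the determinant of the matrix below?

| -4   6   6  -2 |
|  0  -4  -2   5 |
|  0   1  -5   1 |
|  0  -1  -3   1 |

Expand along column 1 (it has 3 zeros):
  + (-4) · M_11   where M_11 = det([-4 -2 5; 1 -5 1; -1 -3 1]) = -28
det = (+1)·(-4)·(-28) = 112

112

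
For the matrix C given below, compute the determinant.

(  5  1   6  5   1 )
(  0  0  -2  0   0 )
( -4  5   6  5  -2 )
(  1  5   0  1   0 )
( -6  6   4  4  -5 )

Expand along row 2 (it has 4 zeros):
  − (-2) · M_23   where M_23 = det([5 1 5 1; -4 5 5 -2; 1 5 1 0; -6 6 4 -5]) = 526
det = (-1)·(-2)·(526) = 1052

|C| = 1052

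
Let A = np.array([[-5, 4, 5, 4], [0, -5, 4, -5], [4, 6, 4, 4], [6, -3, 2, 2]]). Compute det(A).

Expand along row 2 (it has 1 zero):
  + (-5) · M_22   where M_22 = det([-5 5 4; 4 4 4; 6 2 2]) = 16
  − (4) · M_23   where M_23 = det([-5 4 4; 4 6 4; 6 -3 2]) = -248
  + (-5) · M_24   where M_24 = det([-5 4 5; 4 6 4; 6 -3 2]) = -296
det = (+1)·(-5)·(16) + (-1)·(4)·(-248) + (+1)·(-5)·(-296) = 2392

2392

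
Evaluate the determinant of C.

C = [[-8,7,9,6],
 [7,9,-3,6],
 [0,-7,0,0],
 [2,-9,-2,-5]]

1113

Expand along row 3 (it has 3 zeros):
  − (-7) · M_32   where M_32 = det([-8 9 6; 7 -3 6; 2 -2 -5]) = 159
det = (-1)·(-7)·(159) = 1113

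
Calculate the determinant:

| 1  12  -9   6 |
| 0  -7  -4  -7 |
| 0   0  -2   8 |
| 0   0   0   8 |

112

The matrix is upper triangular, so the determinant is the product of the diagonal entries:
det = (1) · (-7) · (-2) · (8) = 112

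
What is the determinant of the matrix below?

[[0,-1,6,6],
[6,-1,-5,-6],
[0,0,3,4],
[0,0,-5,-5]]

The determinant is 30.

Expand along column 1 (it has 3 zeros):
  − (6) · M_21   where M_21 = det([-1 6 6; 0 3 4; 0 -5 -5]) = -5
det = (-1)·(6)·(-5) = 30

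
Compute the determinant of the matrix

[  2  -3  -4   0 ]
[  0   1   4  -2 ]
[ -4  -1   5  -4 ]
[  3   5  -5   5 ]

Expand along row 1 (it has 1 zero):
  + (2) · M_11   where M_11 = det([1 4 -2; -1 5 -4; 5 -5 5]) = -15
  − (-3) · M_12   where M_12 = det([0 4 -2; -4 5 -4; 3 -5 5]) = 22
  + (-4) · M_13   where M_13 = det([0 1 -2; -4 -1 -4; 3 5 5]) = 42
det = (+1)·(2)·(-15) + (-1)·(-3)·(22) + (+1)·(-4)·(42) = -132

The determinant is -132.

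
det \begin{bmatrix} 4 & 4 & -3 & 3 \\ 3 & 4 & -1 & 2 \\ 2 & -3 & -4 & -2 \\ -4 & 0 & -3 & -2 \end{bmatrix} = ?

Expand along row 4 (it has 1 zero):
  − (-4) · M_41   where M_41 = det([4 -3 3; 4 -1 2; -3 -4 -2]) = -23
  − (-3) · M_43   where M_43 = det([4 4 3; 3 4 2; 2 -3 -2]) = -19
  + (-2) · M_44   where M_44 = det([4 4 -3; 3 4 -1; 2 -3 -4]) = 15
det = (-1)·(-4)·(-23) + (-1)·(-3)·(-19) + (+1)·(-2)·(15) = -179

-179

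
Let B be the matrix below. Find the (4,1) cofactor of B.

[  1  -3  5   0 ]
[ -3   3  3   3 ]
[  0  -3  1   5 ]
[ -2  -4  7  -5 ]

156

Delete row 4 and column 1; the remaining 3×3 submatrix is [-3 5 0; 3 3 3; -3 1 5].
Its determinant is -156.
The cofactor carries sign (−1)^(4+1) = −1, so C_{4,1} = −(-156) = 156.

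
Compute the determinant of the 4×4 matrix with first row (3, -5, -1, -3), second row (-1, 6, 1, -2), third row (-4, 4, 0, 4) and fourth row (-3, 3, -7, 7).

-216

Expand along row 3 (it has 1 zero):
  + (-4) · M_31   where M_31 = det([-5 -1 -3; 6 1 -2; 3 -7 7]) = 218
  − (4) · M_32   where M_32 = det([3 -1 -3; -1 1 -2; -3 -7 7]) = -64
  − (4) · M_34   where M_34 = det([3 -5 -1; -1 6 1; -3 3 -7]) = -100
det = (+1)·(-4)·(218) + (-1)·(4)·(-64) + (-1)·(4)·(-100) = -216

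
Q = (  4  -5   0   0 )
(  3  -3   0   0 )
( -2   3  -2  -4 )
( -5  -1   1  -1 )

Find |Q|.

18

Q is block lower-triangular with a 2×2 block and a 2×2 block on the diagonal, so its determinant equals the product of the determinants of the diagonal blocks.
det of the 2×2 block = 3
det of the 2×2 block = 6
det = (3)·(6) = 18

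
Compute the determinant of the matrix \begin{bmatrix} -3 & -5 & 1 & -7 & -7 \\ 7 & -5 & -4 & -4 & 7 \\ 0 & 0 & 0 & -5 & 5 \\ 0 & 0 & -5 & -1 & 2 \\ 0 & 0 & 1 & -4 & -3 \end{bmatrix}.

The matrix is block upper-triangular with a 2×2 block and a 3×3 block on the diagonal, so its determinant equals the product of the determinants of the diagonal blocks.
det of the 2×2 block = 50
det of the 3×3 block = 170
det = (50)·(170) = 8500

8500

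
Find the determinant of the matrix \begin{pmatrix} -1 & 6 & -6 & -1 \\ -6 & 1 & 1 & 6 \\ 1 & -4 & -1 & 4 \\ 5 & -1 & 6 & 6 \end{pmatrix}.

-2730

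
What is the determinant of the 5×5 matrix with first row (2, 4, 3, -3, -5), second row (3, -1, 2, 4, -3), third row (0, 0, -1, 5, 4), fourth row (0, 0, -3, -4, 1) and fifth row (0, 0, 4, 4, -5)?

The matrix is block upper-triangular with a 2×2 block and a 3×3 block on the diagonal, so its determinant equals the product of the determinants of the diagonal blocks.
det of the 2×2 block = -14
det of the 3×3 block = -55
det = (-14)·(-55) = 770

770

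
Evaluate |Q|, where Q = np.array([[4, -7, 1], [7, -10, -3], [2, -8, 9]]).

-9

Expand along column 1:
  + 4 · |-10 -3; -8 9| = 4·(-90 − 24) = -456
  − 7 · |-7 1; -8 9| = −7·(-63 − (-8)) = 385
  + 2 · |-7 1; -10 -3| = 2·(21 − (-10)) = 62
Sum: (-456) + (385) + (62) = -9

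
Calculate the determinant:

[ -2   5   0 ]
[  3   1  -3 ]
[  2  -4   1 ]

-23

Expand along row 1:
  + (-2) · |1 -3; -4 1| = (-2)·(1 − 12) = 22
  − 5 · |3 -3; 2 1| = −5·(3 − (-6)) = -45
Sum: (22) + (-45) = -23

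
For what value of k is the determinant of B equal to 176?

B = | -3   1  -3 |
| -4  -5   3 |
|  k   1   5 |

Expanding along the column containing k, det(B) is linear in k: det(B) = (-12)·k + (116).
Set (-12)·k + (116) = 176  ⇒  (-12)·k = 60  ⇒  k = -5.

-5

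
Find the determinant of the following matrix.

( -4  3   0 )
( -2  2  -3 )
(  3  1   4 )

-47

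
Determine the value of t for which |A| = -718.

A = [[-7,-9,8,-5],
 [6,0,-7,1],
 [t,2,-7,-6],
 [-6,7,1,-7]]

Expanding along the column containing t, det(A) is linear in t: det(A) = (-621)·t + (1145).
Set (-621)·t + (1145) = -718  ⇒  (-621)·t = -1863  ⇒  t = 3.

3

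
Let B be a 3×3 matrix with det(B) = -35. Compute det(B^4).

det(B^4) = (det B)^4 = (-35)^4 = 1500625

1500625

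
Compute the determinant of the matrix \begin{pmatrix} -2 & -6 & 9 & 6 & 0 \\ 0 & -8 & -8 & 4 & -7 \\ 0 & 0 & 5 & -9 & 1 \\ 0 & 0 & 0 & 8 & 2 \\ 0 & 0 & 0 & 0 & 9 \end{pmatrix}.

5760

The matrix is upper triangular, so the determinant is the product of the diagonal entries:
det = (-2) · (-8) · (5) · (8) · (9) = 5760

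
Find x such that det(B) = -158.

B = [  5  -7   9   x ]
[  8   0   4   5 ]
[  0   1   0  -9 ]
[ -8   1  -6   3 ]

1

Expanding along the column containing x, det(B) is linear in x: det(B) = (16)·x + (-174).
Set (16)·x + (-174) = -158  ⇒  (16)·x = 16  ⇒  x = 1.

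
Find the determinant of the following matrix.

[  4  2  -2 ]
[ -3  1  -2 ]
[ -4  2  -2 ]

Expand along row 1:
  + 4 · |1 -2; 2 -2| = 4·(-2 − (-4)) = 8
  − 2 · |-3 -2; -4 -2| = −2·(6 − 8) = 4
  + (-2) · |-3 1; -4 2| = (-2)·(-6 − (-4)) = 4
Sum: (8) + (4) + (4) = 16

16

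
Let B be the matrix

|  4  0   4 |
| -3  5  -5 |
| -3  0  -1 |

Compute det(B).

Expand along column 2:
  + 5 · |4 4; -3 -1| = 5·(-4 − (-12)) = 40

40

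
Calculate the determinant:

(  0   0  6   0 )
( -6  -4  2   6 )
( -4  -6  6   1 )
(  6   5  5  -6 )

-108

Expand along row 1 (it has 3 zeros):
  + (6) · M_13   where M_13 = det([-6 -4 6; -4 -6 1; 6 5 -6]) = -18
det = (+1)·(6)·(-18) = -108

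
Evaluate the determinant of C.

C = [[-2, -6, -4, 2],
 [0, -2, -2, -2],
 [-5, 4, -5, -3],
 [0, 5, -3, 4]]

|C| = -808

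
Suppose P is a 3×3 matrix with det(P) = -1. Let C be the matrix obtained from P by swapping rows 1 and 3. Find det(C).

1

Swapping two rows multiplies the determinant by −1.
det(C) = (-1)·(-1) = 1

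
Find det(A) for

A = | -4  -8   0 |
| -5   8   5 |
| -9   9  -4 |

828

Expand along column 3:
  − 5 · |-4 -8; -9 9| = −5·(-36 − 72) = 540
  + (-4) · |-4 -8; -5 8| = (-4)·(-32 − 40) = 288
Sum: (540) + (288) = 828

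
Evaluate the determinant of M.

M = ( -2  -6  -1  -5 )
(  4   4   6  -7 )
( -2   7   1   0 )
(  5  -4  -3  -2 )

Expand along row 3 (it has 1 zero):
  + (-2) · M_31   where M_31 = det([-6 -1 -5; 4 6 -7; -4 -3 -2]) = 102
  − (7) · M_32   where M_32 = det([-2 -1 -5; 4 6 -7; 5 -3 -2]) = 303
  + (1) · M_33   where M_33 = det([-2 -6 -5; 4 4 -7; 5 -4 -2]) = 414
det = (+1)·(-2)·(102) + (-1)·(7)·(303) + (+1)·(1)·(414) = -1911

-1911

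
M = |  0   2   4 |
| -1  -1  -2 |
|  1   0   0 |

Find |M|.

det(M) = 0

Expand along row 3:
  + 1 · |2 4; -1 -2| = 1·(-4 − (-4)) = 0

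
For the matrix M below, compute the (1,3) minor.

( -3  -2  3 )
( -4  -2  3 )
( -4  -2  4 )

Delete row 1 and column 3; the remaining 2×2 submatrix is [-4 -2; -4 -2].
Its determinant is (-4)·(-2) − (-2)·(-4) = 0.

0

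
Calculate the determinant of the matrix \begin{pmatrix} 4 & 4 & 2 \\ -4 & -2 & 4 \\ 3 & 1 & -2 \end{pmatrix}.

The determinant is 20.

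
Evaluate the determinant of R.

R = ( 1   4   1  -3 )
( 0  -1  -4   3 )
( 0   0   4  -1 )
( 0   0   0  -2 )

R is upper triangular, so det(R) is the product of the diagonal entries:
det = (1) · (-1) · (4) · (-2) = 8

The determinant is 8.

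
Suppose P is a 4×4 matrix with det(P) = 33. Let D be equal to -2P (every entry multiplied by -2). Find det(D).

528

For a 4×4 matrix, det(-2P) = (-2)^4·det(P) = 16·det(P).
det(D) = (16)·(33) = 528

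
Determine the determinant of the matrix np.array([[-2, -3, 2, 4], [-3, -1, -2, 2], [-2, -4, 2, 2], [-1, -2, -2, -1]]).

Expand along row 1:
  + (-2) · M_11   where M_11 = det([-1 -2 2; -4 2 2; -2 -2 -1]) = 38
  − (-3) · M_12   where M_12 = det([-3 -2 2; -2 2 2; -1 -2 -1]) = 14
  + (2) · M_13   where M_13 = det([-3 -1 2; -2 -4 2; -1 -2 -1]) = -20
  − (4) · M_14   where M_14 = det([-3 -1 -2; -2 -4 2; -1 -2 -2]) = -30
det = (+1)·(-2)·(38) + (-1)·(-3)·(14) + (+1)·(2)·(-20) + (-1)·(4)·(-30) = 46

The determinant is 46.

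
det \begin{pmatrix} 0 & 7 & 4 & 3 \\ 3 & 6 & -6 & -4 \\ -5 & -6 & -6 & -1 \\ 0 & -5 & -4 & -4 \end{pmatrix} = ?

-488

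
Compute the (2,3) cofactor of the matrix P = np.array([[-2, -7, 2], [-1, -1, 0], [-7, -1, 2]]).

Delete row 2 and column 3; the remaining 2×2 submatrix is [-2 -7; -7 -1].
Its determinant is (-2)·(-1) − (-7)·(-7) = -47.
The cofactor carries sign (−1)^(2+3) = −1, so C_{2,3} = −(-47) = 47.

47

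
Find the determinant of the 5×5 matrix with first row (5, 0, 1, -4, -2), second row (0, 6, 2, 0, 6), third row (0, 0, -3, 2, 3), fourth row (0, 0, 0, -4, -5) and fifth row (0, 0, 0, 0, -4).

-1440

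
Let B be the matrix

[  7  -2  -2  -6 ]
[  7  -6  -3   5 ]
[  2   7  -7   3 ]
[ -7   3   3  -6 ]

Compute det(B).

-1619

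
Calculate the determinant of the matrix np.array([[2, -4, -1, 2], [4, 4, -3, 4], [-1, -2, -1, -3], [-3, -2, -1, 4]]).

Expand along row 1:
  + (2) · M_11   where M_11 = det([4 -3 4; -2 -1 -3; -2 -1 4]) = -70
  − (-4) · M_12   where M_12 = det([4 -3 4; -1 -1 -3; -3 -1 4]) = -75
  + (-1) · M_13   where M_13 = det([4 4 4; -1 -2 -3; -3 -2 4]) = -20
  − (2) · M_14   where M_14 = det([4 4 -3; -1 -2 -1; -3 -2 -1]) = 20
det = (+1)·(2)·(-70) + (-1)·(-4)·(-75) + (+1)·(-1)·(-20) + (-1)·(2)·(20) = -460

-460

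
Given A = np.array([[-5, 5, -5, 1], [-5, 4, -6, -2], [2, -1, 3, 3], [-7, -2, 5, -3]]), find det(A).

Expand along row 1:
  + (-5) · M_11   where M_11 = det([4 -6 -2; -1 3 3; -2 5 -3]) = -44
  − (5) · M_12   where M_12 = det([-5 -6 -2; 2 3 3; -7 5 -3]) = 148
  + (-5) · M_13   where M_13 = det([-5 4 -2; 2 -1 3; -7 -2 -3]) = -83
  − (1) · M_14   where M_14 = det([-5 4 -6; 2 -1 3; -7 -2 5]) = -63
det = (+1)·(-5)·(-44) + (-1)·(5)·(148) + (+1)·(-5)·(-83) + (-1)·(1)·(-63) = -42

det(A) = -42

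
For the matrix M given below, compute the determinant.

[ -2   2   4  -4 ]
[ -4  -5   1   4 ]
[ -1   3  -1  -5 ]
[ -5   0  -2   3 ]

|M| = -568

Expand along row 4 (it has 1 zero):
  − (-5) · M_41   where M_41 = det([2 4 -4; -5 1 4; 3 -1 -5]) = -62
  − (-2) · M_43   where M_43 = det([-2 2 -4; -4 -5 4; -1 3 -5]) = -6
  + (3) · M_44   where M_44 = det([-2 2 4; -4 -5 1; -1 3 -1]) = -82
det = (-1)·(-5)·(-62) + (-1)·(-2)·(-6) + (+1)·(3)·(-82) = -568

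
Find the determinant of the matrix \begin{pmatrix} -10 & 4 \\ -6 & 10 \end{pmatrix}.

-76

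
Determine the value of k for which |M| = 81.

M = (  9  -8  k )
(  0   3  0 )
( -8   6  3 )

k = 0

Expanding along the column containing k, det(M) is linear in k: det(M) = (24)·k + (81).
Set (24)·k + (81) = 81  ⇒  (24)·k = 0  ⇒  k = 0.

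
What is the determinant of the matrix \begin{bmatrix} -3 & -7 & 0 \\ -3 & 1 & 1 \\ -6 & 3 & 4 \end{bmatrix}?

Expand along column 3:
  − 1 · |-3 -7; -6 3| = −1·(-9 − 42) = 51
  + 4 · |-3 -7; -3 1| = 4·(-3 − 21) = -96
Sum: (51) + (-96) = -45

The determinant is -45.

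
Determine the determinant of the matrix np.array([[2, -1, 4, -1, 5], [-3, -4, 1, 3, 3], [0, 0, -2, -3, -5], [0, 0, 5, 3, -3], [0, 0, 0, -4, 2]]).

-1562

The matrix is block upper-triangular with a 2×2 block and a 3×3 block on the diagonal, so its determinant equals the product of the determinants of the diagonal blocks.
det of the 2×2 block = -11
det of the 3×3 block = 142
det = (-11)·(142) = -1562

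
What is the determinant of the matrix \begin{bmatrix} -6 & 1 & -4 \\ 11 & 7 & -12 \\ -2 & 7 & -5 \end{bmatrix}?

-579

Expand along row 1:
  + (-6) · |7 -12; 7 -5| = (-6)·(-35 − (-84)) = -294
  − 1 · |11 -12; -2 -5| = −1·(-55 − 24) = 79
  + (-4) · |11 7; -2 7| = (-4)·(77 − (-14)) = -364
Sum: (-294) + (79) + (-364) = -579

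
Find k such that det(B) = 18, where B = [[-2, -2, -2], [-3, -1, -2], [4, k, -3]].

k = -1

Expanding along the column containing k, det(B) is linear in k: det(B) = (2)·k + (20).
Set (2)·k + (20) = 18  ⇒  (2)·k = -2  ⇒  k = -1.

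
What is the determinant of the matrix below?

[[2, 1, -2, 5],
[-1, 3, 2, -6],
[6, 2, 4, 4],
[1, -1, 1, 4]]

204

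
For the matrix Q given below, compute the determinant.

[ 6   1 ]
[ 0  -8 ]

det(Q) = 6·(-8) − 1·0 = -48 − 0 = -48

-48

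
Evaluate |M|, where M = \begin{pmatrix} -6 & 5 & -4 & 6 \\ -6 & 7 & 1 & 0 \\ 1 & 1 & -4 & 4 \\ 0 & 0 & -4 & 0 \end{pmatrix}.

Expand along row 4 (it has 3 zeros):
  − (-4) · M_43   where M_43 = det([-6 5 6; -6 7 0; 1 1 4]) = -126
det = (-1)·(-4)·(-126) = -504

-504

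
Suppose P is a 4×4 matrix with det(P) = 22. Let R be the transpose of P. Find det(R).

|R| = 22

det(Pᵀ) = det(P).
det(R) = (1)·(22) = 22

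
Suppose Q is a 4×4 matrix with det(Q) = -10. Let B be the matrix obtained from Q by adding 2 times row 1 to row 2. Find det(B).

det(B) = -10

Adding a multiple of one row to another leaves the determinant unchanged.
det(B) = (1)·(-10) = -10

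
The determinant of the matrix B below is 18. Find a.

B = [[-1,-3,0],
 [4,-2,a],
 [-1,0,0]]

a = 6

Expanding along the row containing a, det(B) is linear in a: det(B) = (3)·a + (0).
Set (3)·a + (0) = 18  ⇒  (3)·a = 18  ⇒  a = 6.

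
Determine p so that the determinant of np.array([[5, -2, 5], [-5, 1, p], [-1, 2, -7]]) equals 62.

Expanding along the column containing p, det(M) is linear in p: det(M) = (-8)·p + (-10).
Set (-8)·p + (-10) = 62  ⇒  (-8)·p = 72  ⇒  p = -9.

p = -9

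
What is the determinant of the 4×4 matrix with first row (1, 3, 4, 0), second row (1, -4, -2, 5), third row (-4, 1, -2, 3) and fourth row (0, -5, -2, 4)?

188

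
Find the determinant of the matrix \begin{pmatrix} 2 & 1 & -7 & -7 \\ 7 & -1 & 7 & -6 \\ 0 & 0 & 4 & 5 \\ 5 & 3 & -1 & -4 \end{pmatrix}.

Expand along row 3 (it has 2 zeros):
  + (4) · M_33   where M_33 = det([2 1 -7; 7 -1 -6; 5 3 -4]) = -140
  − (5) · M_34   where M_34 = det([2 1 -7; 7 -1 7; 5 3 -1]) = -180
det = (+1)·(4)·(-140) + (-1)·(5)·(-180) = 340

340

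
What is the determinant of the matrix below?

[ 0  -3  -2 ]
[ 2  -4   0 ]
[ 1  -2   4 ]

Expand along column 1:
  − 2 · |-3 -2; -2 4| = −2·(-12 − 4) = 32
  + 1 · |-3 -2; -4 0| = 1·(0 − 8) = -8
Sum: (32) + (-8) = 24

24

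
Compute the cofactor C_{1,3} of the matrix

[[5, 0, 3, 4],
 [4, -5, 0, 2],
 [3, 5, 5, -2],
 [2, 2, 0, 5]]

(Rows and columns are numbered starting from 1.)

203

Delete row 1 and column 3; the remaining 3×3 submatrix is [4 -5 2; 3 5 -2; 2 2 5].
Its determinant is 203.
The cofactor carries sign (−1)^(1+3) = +1, so C_{1,3} = +(203) = 203.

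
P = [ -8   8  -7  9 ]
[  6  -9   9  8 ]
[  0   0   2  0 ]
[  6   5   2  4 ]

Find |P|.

Expand along row 3 (it has 3 zeros):
  + (2) · M_33   where M_33 = det([-8 8 9; 6 -9 8; 6 5 4]) = 1556
det = (+1)·(2)·(1556) = 3112

3112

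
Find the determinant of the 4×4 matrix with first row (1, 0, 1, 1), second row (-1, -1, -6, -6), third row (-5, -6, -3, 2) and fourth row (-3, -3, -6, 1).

The determinant is -164.

Expand along row 1 (it has 1 zero):
  + (1) · M_11   where M_11 = det([-1 -6 -6; -6 -3 2; -3 -6 1]) = -171
  + (1) · M_13   where M_13 = det([-1 -1 -6; -5 -6 2; -3 -3 1]) = 19
  − (1) · M_14   where M_14 = det([-1 -1 -6; -5 -6 -3; -3 -3 -6]) = 12
det = (+1)·(1)·(-171) + (+1)·(1)·(19) + (-1)·(1)·(12) = -164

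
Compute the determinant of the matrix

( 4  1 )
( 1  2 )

det = 4·2 − 1·1 = 8 − 1 = 7

7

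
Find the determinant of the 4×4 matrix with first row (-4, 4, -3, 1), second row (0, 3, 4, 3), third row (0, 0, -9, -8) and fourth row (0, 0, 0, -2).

The matrix is upper triangular, so the determinant is the product of the diagonal entries:
det = (-4) · (3) · (-9) · (-2) = -216

-216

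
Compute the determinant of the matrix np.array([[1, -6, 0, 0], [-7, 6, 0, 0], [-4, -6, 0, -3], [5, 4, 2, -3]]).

-216

The matrix is block lower-triangular with a 2×2 block and a 2×2 block on the diagonal, so its determinant equals the product of the determinants of the diagonal blocks.
det of the 2×2 block = -36
det of the 2×2 block = 6
det = (-36)·(6) = -216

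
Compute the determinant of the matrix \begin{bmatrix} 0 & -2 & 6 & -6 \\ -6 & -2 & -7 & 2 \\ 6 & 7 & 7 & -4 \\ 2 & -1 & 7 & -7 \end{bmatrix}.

Expand along row 1 (it has 1 zero):
  − (-2) · M_12   where M_12 = det([-6 -7 2; 6 7 -4; 2 7 -7]) = -56
  + (6) · M_13   where M_13 = det([-6 -2 2; 6 7 -4; 2 -1 -7]) = 210
  − (-6) · M_14   where M_14 = det([-6 -2 -7; 6 7 7; 2 -1 7]) = -140
det = (-1)·(-2)·(-56) + (+1)·(6)·(210) + (-1)·(-6)·(-140) = 308

308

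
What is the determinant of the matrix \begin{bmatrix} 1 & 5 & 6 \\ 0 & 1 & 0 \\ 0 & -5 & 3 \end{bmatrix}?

Expand along column 1:
  + 1 · |1 0; -5 3| = 1·(3 − 0) = 3

3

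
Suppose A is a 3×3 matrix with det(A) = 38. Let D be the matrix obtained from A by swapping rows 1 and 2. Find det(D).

|D| = -38

Swapping two rows multiplies the determinant by −1.
det(D) = (-1)·(38) = -38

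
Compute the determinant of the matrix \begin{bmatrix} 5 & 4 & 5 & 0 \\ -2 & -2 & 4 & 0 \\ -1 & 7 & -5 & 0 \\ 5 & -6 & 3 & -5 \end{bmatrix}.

1130

Expand along column 4 (it has 3 zeros):
  + (-5) · M_44   where M_44 = det([5 4 5; -2 -2 4; -1 7 -5]) = -226
det = (+1)·(-5)·(-226) = 1130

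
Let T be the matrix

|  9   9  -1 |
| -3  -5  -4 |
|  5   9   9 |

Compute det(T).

Expand along column 1:
  + 9 · |-5 -4; 9 9| = 9·(-45 − (-36)) = -81
  − (-3) · |9 -1; 9 9| = −(-3)·(81 − (-9)) = 270
  + 5 · |9 -1; -5 -4| = 5·(-36 − 5) = -205
Sum: (-81) + (270) + (-205) = -16

det(T) = -16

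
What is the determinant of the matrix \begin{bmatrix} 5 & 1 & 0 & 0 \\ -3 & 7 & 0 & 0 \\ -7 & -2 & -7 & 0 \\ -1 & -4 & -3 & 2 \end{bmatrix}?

-532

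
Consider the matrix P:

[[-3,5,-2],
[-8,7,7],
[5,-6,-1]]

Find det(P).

Expand along row 1:
  + (-3) · |7 7; -6 -1| = (-3)·(-7 − (-42)) = -105
  − 5 · |-8 7; 5 -1| = −5·(8 − 35) = 135
  + (-2) · |-8 7; 5 -6| = (-2)·(48 − 35) = -26
Sum: (-105) + (135) + (-26) = 4

|P| = 4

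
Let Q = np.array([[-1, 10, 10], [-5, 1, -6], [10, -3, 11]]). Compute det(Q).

|Q| = 7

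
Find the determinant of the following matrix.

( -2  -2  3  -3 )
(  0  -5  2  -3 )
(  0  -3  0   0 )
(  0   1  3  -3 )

Expand along row 3 (it has 3 zeros):
  − (-3) · M_32   where M_32 = det([-2 3 -3; 0 2 -3; 0 3 -3]) = -6
det = (-1)·(-3)·(-6) = -18

-18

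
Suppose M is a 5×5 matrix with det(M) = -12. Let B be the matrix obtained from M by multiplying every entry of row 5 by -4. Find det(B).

Scaling one row by -4 multiplies the determinant by -4.
det(B) = (-4)·(-12) = 48

|B| = 48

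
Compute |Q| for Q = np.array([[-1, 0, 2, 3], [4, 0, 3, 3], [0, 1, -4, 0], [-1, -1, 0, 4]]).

The determinant is 101.

Expand along row 3 (it has 2 zeros):
  − (1) · M_32   where M_32 = det([-1 2 3; 4 3 3; -1 0 4]) = -41
  + (-4) · M_33   where M_33 = det([-1 0 3; 4 0 3; -1 -1 4]) = -15
det = (-1)·(1)·(-41) + (+1)·(-4)·(-15) = 101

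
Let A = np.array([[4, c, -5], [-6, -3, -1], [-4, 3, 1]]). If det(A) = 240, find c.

Expanding along the row containing c, det(A) is linear in c: det(A) = (10)·c + (150).
Set (10)·c + (150) = 240  ⇒  (10)·c = 90  ⇒  c = 9.

9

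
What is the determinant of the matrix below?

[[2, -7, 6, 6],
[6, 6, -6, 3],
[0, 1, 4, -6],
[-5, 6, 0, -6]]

Expand along row 3 (it has 1 zero):
  − (1) · M_32   where M_32 = det([2 6 6; 6 -6 3; -5 0 -6]) = 18
  + (4) · M_33   where M_33 = det([2 -7 6; 6 6 3; -5 6 -6]) = 141
  − (-6) · M_34   where M_34 = det([2 -7 6; 6 6 -6; -5 6 0]) = 258
det = (-1)·(1)·(18) + (+1)·(4)·(141) + (-1)·(-6)·(258) = 2094

2094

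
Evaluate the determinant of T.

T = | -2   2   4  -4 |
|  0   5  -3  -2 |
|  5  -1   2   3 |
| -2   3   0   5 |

Expand along row 2 (it has 1 zero):
  + (5) · M_22   where M_22 = det([-2 4 -4; 5 2 3; -2 0 5]) = -160
  − (-3) · M_23   where M_23 = det([-2 2 -4; 5 -1 3; -2 3 5]) = -86
  + (-2) · M_24   where M_24 = det([-2 2 4; 5 -1 2; -2 3 0]) = 56
det = (+1)·(5)·(-160) + (-1)·(-3)·(-86) + (+1)·(-2)·(56) = -1170

-1170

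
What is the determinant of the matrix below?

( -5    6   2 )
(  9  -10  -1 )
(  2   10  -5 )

178

Expand along row 1:
  + (-5) · |-10 -1; 10 -5| = (-5)·(50 − (-10)) = -300
  − 6 · |9 -1; 2 -5| = −6·(-45 − (-2)) = 258
  + 2 · |9 -10; 2 10| = 2·(90 − (-20)) = 220
Sum: (-300) + (258) + (220) = 178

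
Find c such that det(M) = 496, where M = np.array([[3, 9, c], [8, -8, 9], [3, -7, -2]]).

c = 4

Expanding along the row containing c, det(M) is linear in c: det(M) = (-32)·c + (624).
Set (-32)·c + (624) = 496  ⇒  (-32)·c = -128  ⇒  c = 4.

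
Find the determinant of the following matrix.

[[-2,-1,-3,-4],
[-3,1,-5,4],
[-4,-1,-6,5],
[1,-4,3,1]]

10

Expand along row 1:
  + (-2) · M_11   where M_11 = det([1 -5 4; -1 -6 5; -4 3 1]) = -34
  − (-1) · M_12   where M_12 = det([-3 -5 4; -4 -6 5; 1 3 1]) = -6
  + (-3) · M_13   where M_13 = det([-3 1 4; -4 -1 5; 1 -4 1]) = 20
  − (-4) · M_14   where M_14 = det([-3 1 -5; -4 -1 -6; 1 -4 3]) = 2
det = (+1)·(-2)·(-34) + (-1)·(-1)·(-6) + (+1)·(-3)·(20) + (-1)·(-4)·(2) = 10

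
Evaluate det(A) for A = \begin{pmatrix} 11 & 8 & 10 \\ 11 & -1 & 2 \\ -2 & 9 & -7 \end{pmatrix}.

1433

Expand along column 1:
  + 11 · |-1 2; 9 -7| = 11·(7 − 18) = -121
  − 11 · |8 10; 9 -7| = −11·(-56 − 90) = 1606
  + (-2) · |8 10; -1 2| = (-2)·(16 − (-10)) = -52
Sum: (-121) + (1606) + (-52) = 1433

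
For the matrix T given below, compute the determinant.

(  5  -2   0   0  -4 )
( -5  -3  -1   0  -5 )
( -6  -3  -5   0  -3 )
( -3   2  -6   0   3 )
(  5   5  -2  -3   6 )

-1134

Expand along column 4 (it has 4 zeros):
  − (-3) · M_54   where M_54 = det([5 -2 0 -4; -5 -3 -1 -5; -6 -3 -5 -3; -3 2 -6 3]) = -378
det = (-1)·(-3)·(-378) = -1134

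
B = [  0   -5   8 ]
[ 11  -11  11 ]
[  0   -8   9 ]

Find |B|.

-209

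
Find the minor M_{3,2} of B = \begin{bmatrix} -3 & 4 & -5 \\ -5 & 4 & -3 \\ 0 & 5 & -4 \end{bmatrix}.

-16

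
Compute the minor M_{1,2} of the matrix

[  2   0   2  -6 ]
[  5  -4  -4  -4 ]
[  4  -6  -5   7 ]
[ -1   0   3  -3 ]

The minor is -78.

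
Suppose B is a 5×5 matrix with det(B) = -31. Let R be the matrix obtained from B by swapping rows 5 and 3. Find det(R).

Swapping two rows multiplies the determinant by −1.
det(R) = (-1)·(-31) = 31

|R| = 31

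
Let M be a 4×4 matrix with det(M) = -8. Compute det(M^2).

det(M^2) = (det M)^2 = (-8)^2 = 64

The determinant is 64.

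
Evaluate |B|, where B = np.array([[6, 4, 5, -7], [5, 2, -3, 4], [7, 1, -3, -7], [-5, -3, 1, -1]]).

Expand along row 1:
  + (6) · M_11   where M_11 = det([2 -3 4; 1 -3 -7; -3 1 -1]) = -78
  − (4) · M_12   where M_12 = det([5 -3 4; 7 -3 -7; -5 1 -1]) = -108
  + (5) · M_13   where M_13 = det([5 2 4; 7 1 -7; -5 -3 -1]) = -90
  − (-7) · M_14   where M_14 = det([5 2 -3; 7 1 -3; -5 -3 1]) = 24
det = (+1)·(6)·(-78) + (-1)·(4)·(-108) + (+1)·(5)·(-90) + (-1)·(-7)·(24) = -318

-318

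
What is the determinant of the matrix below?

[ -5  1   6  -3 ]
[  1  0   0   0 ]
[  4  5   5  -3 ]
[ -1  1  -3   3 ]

Expand along row 2 (it has 3 zeros):
  − (1) · M_21   where M_21 = det([1 6 -3; 5 5 -3; 1 -3 3]) = -42
det = (-1)·(1)·(-42) = 42

42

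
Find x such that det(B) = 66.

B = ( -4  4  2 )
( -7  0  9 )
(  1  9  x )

-6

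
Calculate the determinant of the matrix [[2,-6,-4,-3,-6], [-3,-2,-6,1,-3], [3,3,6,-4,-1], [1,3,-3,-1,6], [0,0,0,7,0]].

-6328

Expand along row 5 (it has 4 zeros):
  − (7) · M_54   where M_54 = det([2 -6 -4 -6; -3 -2 -6 -3; 3 3 6 -1; 1 3 -3 6]) = 904
det = (-1)·(7)·(904) = -6328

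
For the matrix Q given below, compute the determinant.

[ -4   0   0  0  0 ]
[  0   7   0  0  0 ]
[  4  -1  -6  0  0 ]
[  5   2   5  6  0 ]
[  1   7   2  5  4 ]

det(Q) = 4032

Q is lower triangular, so det(Q) is the product of the diagonal entries:
det = (-4) · (7) · (-6) · (6) · (4) = 4032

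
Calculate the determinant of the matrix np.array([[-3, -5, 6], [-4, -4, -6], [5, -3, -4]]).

428

Expand along column 1:
  + (-3) · |-4 -6; -3 -4| = (-3)·(16 − 18) = 6
  − (-4) · |-5 6; -3 -4| = −(-4)·(20 − (-18)) = 152
  + 5 · |-5 6; -4 -6| = 5·(30 − (-24)) = 270
Sum: (6) + (152) + (270) = 428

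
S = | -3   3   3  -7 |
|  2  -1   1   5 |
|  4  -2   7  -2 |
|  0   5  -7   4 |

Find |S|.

Expand along row 4 (it has 1 zero):
  + (5) · M_42   where M_42 = det([-3 3 -7; 2 1 5; 4 7 -2]) = 113
  − (-7) · M_43   where M_43 = det([-3 3 -7; 2 -1 5; 4 -2 -2]) = 36
  + (4) · M_44   where M_44 = det([-3 3 3; 2 -1 1; 4 -2 7]) = -15
det = (+1)·(5)·(113) + (-1)·(-7)·(36) + (+1)·(4)·(-15) = 757

757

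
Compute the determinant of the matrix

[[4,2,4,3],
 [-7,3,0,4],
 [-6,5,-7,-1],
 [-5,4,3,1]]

1330

Expand along row 2 (it has 1 zero):
  − (-7) · M_21   where M_21 = det([2 4 3; 5 -7 -1; 4 3 1]) = 85
  + (3) · M_22   where M_22 = det([4 4 3; -6 -7 -1; -5 3 1]) = -131
  + (4) · M_24   where M_24 = det([4 2 4; -6 5 -7; -5 4 3]) = 282
det = (-1)·(-7)·(85) + (+1)·(3)·(-131) + (+1)·(4)·(282) = 1330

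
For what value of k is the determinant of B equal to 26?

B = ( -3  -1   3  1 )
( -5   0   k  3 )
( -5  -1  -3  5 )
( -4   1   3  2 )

Expanding along the row containing k, det(B) is linear in k: det(B) = (-22)·k + (48).
Set (-22)·k + (48) = 26  ⇒  (-22)·k = -22  ⇒  k = 1.

k = 1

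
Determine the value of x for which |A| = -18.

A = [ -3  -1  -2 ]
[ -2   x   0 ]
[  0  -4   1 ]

Expanding along the row containing x, det(A) is linear in x: det(A) = (-3)·x + (-18).
Set (-3)·x + (-18) = -18  ⇒  (-3)·x = 0  ⇒  x = 0.

x = 0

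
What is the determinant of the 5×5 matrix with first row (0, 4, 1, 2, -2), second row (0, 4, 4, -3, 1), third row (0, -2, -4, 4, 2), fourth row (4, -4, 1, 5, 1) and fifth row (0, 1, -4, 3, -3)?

Expand along column 1 (it has 4 zeros):
  − (4) · M_41   where M_41 = det([4 1 2 -2; 4 4 -3 1; -2 -4 4 2; 1 -4 3 -3]) = 230
det = (-1)·(4)·(230) = -920

-920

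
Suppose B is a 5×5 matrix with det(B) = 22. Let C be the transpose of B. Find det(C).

det(C) = 22

det(Bᵀ) = det(B).
det(C) = (1)·(22) = 22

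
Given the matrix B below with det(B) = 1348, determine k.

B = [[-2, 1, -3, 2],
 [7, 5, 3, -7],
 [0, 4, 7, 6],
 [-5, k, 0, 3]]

k = 5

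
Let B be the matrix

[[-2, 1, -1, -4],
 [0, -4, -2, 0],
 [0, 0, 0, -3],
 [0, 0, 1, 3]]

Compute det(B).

B is block upper-triangular with a 2×2 block and a 2×2 block on the diagonal, so its determinant equals the product of the determinants of the diagonal blocks.
det of the 2×2 block = 8
det of the 2×2 block = 3
det = (8)·(3) = 24

|B| = 24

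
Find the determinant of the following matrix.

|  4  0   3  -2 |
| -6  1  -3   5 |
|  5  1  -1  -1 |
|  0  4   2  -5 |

317

Expand along row 1 (it has 1 zero):
  + (4) · M_11   where M_11 = det([1 -3 5; 1 -1 -1; 4 2 -5]) = 34
  + (3) · M_13   where M_13 = det([-6 1 5; 5 1 -1; 0 4 -5]) = 131
  − (-2) · M_14   where M_14 = det([-6 1 -3; 5 1 -1; 0 4 2]) = -106
det = (+1)·(4)·(34) + (+1)·(3)·(131) + (-1)·(-2)·(-106) = 317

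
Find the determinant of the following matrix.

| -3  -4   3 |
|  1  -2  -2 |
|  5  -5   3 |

115

Expand along row 1:
  + (-3) · |-2 -2; -5 3| = (-3)·(-6 − 10) = 48
  − (-4) · |1 -2; 5 3| = −(-4)·(3 − (-10)) = 52
  + 3 · |1 -2; 5 -5| = 3·(-5 − (-10)) = 15
Sum: (48) + (52) + (15) = 115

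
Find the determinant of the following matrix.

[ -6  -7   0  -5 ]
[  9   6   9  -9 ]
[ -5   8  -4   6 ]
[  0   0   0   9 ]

5751

Expand along row 4 (it has 3 zeros):
  + (9) · M_44   where M_44 = det([-6 -7 0; 9 6 9; -5 8 -4]) = 639
det = (+1)·(9)·(639) = 5751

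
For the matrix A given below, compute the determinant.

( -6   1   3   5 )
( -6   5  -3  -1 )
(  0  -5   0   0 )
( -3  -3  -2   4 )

900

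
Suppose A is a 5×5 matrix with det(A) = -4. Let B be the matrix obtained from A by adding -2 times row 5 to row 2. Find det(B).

Adding a multiple of one row to another leaves the determinant unchanged.
det(B) = (1)·(-4) = -4

|B| = -4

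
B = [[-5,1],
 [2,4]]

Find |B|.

det(B) = (-5)·4 − 1·2 = -20 − 2 = -22

-22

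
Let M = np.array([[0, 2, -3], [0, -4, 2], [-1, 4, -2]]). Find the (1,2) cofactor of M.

-2

Delete row 1 and column 2; the remaining 2×2 submatrix is [0 2; -1 -2].
Its determinant is 0·(-2) − 2·(-1) = 2.
The cofactor carries sign (−1)^(1+2) = −1, so C_{1,2} = −(2) = -2.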